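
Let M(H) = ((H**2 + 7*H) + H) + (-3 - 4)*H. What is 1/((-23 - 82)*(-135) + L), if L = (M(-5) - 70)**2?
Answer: 1/16675 ≈ 5.9970e-5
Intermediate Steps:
M(H) = H + H**2 (M(H) = (H**2 + 8*H) - 7*H = H + H**2)
L = 2500 (L = (-5*(1 - 5) - 70)**2 = (-5*(-4) - 70)**2 = (20 - 70)**2 = (-50)**2 = 2500)
1/((-23 - 82)*(-135) + L) = 1/((-23 - 82)*(-135) + 2500) = 1/(-105*(-135) + 2500) = 1/(14175 + 2500) = 1/16675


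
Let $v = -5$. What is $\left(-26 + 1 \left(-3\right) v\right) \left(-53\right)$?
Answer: $583$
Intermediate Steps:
$\left(-26 + 1 \left(-3\right) v\right) \left(-53\right) = \left(-26 + 1 \left(-3\right) \left(-5\right)\right) \left(-53\right) = \left(-26 - -15\right) \left(-53\right) = \left(-26 + 15\right) \left(-53\right) = \left(-11\right) \left(-53\right) = 583$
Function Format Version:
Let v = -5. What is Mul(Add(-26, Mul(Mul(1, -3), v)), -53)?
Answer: 583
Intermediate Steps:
Mul(Add(-26, Mul(Mul(1, -3), v)), -53) = Mul(Add(-26, Mul(Mul(1, -3), -5)), -53) = Mul(Add(-26, Mul(-3, -5)), -53) = Mul(Add(-26, 15), -53) = Mul(-11, -53) = 583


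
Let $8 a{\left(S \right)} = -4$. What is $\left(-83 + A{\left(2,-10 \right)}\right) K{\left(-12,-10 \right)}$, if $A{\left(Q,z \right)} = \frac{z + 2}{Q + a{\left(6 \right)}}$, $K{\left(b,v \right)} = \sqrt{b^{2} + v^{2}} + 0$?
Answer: $- \frac{530 \sqrt{61}}{3} \approx -1379.8$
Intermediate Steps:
$a{\left(S \right)} = - \frac{1}{2}$ ($a{\left(S \right)} = \frac{1}{8} \left(-4\right) = - \frac{1}{2}$)
$K{\left(b,v \right)} = \sqrt{b^{2} + v^{2}}$
$A{\left(Q,z \right)} = \frac{2 + z}{- \frac{1}{2} + Q}$ ($A{\left(Q,z \right)} = \frac{z + 2}{Q - \frac{1}{2}} = \frac{2 + z}{- \frac{1}{2} + Q}$)
$\left(-83 + A{\left(2,-10 \right)}\right) K{\left(-12,-10 \right)} = \left(-83 + \frac{2 \left(2 - 10\right)}{-1 + 2 \cdot 2}\right) \sqrt{\left(-12\right)^{2} + \left(-10\right)^{2}} = \left(-83 + 2 \frac{1}{-1 + 4} \left(-8\right)\right) \sqrt{144 + 100} = \left(-83 + 2 \cdot \frac{1}{3} \left(-8\right)\right) \sqrt{244} = \left(-83 + 2 \cdot \frac{1}{3} \left(-8\right)\right) 2 \sqrt{61} = \left(-83 - \frac{16}{3}\right) 2 \sqrt{61} = - \frac{265 \cdot 2 \sqrt{61}}{3} = - \frac{530 \sqrt{61}}{3}$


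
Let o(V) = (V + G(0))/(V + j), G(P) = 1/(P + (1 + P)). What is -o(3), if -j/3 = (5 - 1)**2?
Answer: 4/45 ≈ 0.088889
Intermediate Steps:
G(P) = 1/(1 + 2*P)
j = -48 (j = -3*(5 - 1)**2 = -3*4**2 = -3*16 = -48)
o(V) = (1 + V)/(-48 + V) (o(V) = (V + 1/(1 + 2*0))/(V - 48) = (V + 1/(1 + 0))/(-48 + V) = (V + 1/1)/(-48 + V) = (V + 1)/(-48 + V) = (1 + V)/(-48 + V))
-o(3) = -(1 + 3)/(-48 + 3) = -4/(-45) = -(-1)*4/45 = -1*(-4/45) = 4/45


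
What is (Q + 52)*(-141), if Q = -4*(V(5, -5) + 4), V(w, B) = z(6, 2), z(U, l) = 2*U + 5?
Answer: 4512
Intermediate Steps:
z(U, l) = 5 + 2*U
V(w, B) = 17 (V(w, B) = 5 + 2*6 = 5 + 12 = 17)
Q = -84 (Q = -4*(17 + 4) = -4*21 = -84)
(Q + 52)*(-141) = (-84 + 52)*(-141) = -32*(-141) = 4512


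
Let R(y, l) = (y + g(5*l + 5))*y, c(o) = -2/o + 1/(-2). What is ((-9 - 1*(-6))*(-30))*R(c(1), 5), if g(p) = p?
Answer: -12375/2 ≈ -6187.5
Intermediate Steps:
c(o) = -1/2 - 2/o (c(o) = -2/o + 1*(-1/2) = -2/o - 1/2 = -1/2 - 2/o)
R(y, l) = y*(5 + y + 5*l) (R(y, l) = (y + (5*l + 5))*y = (y + (5 + 5*l))*y = (5 + y + 5*l)*y = y*(5 + y + 5*l))
((-9 - 1*(-6))*(-30))*R(c(1), 5) = ((-9 - 1*(-6))*(-30))*(((1/2)*(-4 - 1*1)/1)*(5 + (1/2)*(-4 - 1*1)/1 + 5*5)) = ((-9 + 6)*(-30))*(((1/2)*1*(-4 - 1))*(5 + (1/2)*1*(-4 - 1) + 25)) = (-3*(-30))*(((1/2)*1*(-5))*(5 + (1/2)*1*(-5) + 25)) = 90*(-5*(5 - 5/2 + 25)/2) = 90*(-5/2*55/2) = 90*(-275/4) = -12375/2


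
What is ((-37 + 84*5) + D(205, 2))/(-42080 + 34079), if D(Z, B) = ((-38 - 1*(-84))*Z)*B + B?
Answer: -6415/2667 ≈ -2.4053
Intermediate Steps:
D(Z, B) = B + 46*B*Z (D(Z, B) = ((-38 + 84)*Z)*B + B = (46*Z)*B + B = 46*B*Z + B = B + 46*B*Z)
((-37 + 84*5) + D(205, 2))/(-42080 + 34079) = ((-37 + 84*5) + 2*(1 + 46*205))/(-42080 + 34079) = ((-37 + 420) + 2*(1 + 9430))/(-8001) = (383 + 2*9431)*(-1/8001) = (383 + 18862)*(-1/8001) = 19245*(-1/8001) = -6415/2667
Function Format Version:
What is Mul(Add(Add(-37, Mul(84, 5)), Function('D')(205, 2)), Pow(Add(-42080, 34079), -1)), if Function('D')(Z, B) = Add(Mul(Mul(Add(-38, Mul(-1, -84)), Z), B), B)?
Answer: Rational(-6415, 2667) ≈ -2.4053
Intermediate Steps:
Function('D')(Z, B) = Add(B, Mul(46, B, Z)) (Function('D')(Z, B) = Add(Mul(Mul(Add(-38, 84), Z), B), B) = Add(Mul(Mul(46, Z), B), B) = Add(Mul(46, B, Z), B) = Add(B, Mul(46, B, Z)))
Mul(Add(Add(-37, Mul(84, 5)), Function('D')(205, 2)), Pow(Add(-42080, 34079), -1)) = Mul(Add(Add(-37, Mul(84, 5)), Mul(2, Add(1, Mul(46, 205)))), Pow(Add(-42080, 34079), -1)) = Mul(Add(Add(-37, 420), Mul(2, Add(1, 9430))), Pow(-8001, -1)) = Mul(Add(383, Mul(2, 9431)), Rational(-1, 8001)) = Mul(Add(383, 18862), Rational(-1, 8001)) = Mul(19245, Rational(-1, 8001)) = Rational(-6415, 2667)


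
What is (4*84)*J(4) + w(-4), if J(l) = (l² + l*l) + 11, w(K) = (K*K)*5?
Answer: 14528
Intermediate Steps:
w(K) = 5*K² (w(K) = K²*5 = 5*K²)
J(l) = 11 + 2*l² (J(l) = (l² + l²) + 11 = 2*l² + 11 = 11 + 2*l²)
(4*84)*J(4) + w(-4) = (4*84)*(11 + 2*4²) + 5*(-4)² = 336*(11 + 2*16) + 5*16 = 336*(11 + 32) + 80 = 336*43 + 80 = 14448 + 80 = 14528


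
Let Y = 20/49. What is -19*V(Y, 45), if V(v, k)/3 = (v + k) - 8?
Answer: -104481/49 ≈ -2132.3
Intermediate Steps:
Y = 20/49 (Y = 20*(1/49) = 20/49 ≈ 0.40816)
V(v, k) = -24 + 3*k + 3*v (V(v, k) = 3*((v + k) - 8) = 3*((k + v) - 8) = 3*(-8 + k + v) = -24 + 3*k + 3*v)
-19*V(Y, 45) = -19*(-24 + 3*45 + 3*(20/49)) = -19*(-24 + 135 + 60/49) = -19*5499/49 = -104481/49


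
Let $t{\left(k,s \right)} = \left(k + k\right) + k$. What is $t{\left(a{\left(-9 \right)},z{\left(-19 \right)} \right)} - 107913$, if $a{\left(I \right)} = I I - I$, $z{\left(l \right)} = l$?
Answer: $-107643$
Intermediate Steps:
$a{\left(I \right)} = I^{2} - I$
$t{\left(k,s \right)} = 3 k$ ($t{\left(k,s \right)} = 2 k + k = 3 k$)
$t{\left(a{\left(-9 \right)},z{\left(-19 \right)} \right)} - 107913 = 3 \left(- 9 \left(-1 - 9\right)\right) - 107913 = 3 \left(\left(-9\right) \left(-10\right)\right) - 107913 = 3 \cdot 90 - 107913 = 270 - 107913 = -107643$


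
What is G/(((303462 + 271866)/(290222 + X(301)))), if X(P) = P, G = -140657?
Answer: -13621364537/191776 ≈ -71028.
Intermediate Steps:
G/(((303462 + 271866)/(290222 + X(301)))) = -140657*(290222 + 301)/(303462 + 271866) = -140657/(575328/290523) = -140657/(575328*(1/290523)) = -140657/191776/96841 = -140657*96841/191776 = -13621364537/191776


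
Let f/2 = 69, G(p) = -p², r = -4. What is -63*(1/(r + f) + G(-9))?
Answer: 683739/134 ≈ 5102.5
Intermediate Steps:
f = 138 (f = 2*69 = 138)
-63*(1/(r + f) + G(-9)) = -63*(1/(-4 + 138) - 1*(-9)²) = -63*(1/134 - 1*81) = -63*(1/134 - 81) = -63*(-10853/134) = 683739/134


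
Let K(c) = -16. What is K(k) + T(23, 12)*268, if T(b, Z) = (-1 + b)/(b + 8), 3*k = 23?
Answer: 5400/31 ≈ 174.19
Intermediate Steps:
k = 23/3 (k = (⅓)*23 = 23/3 ≈ 7.6667)
T(b, Z) = (-1 + b)/(8 + b)
K(k) + T(23, 12)*268 = -16 + ((-1 + 23)/(8 + 23))*268 = -16 + (22/31)*268 = -16 + 5896/31 = 5400/31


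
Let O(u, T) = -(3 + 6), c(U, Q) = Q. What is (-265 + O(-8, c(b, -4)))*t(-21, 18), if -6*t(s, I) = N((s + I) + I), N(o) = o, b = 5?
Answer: 685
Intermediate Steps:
t(s, I) = -I/3 - s/6 (t(s, I) = -((s + I) + I)/6 = -((I + s) + I)/6 = -(s + 2*I)/6 = -I/3 - s/6)
O(u, T) = -9 (O(u, T) = -1*9 = -9)
(-265 + O(-8, c(b, -4)))*t(-21, 18) = (-265 - 9)*(-⅓*18 - ⅙*(-21)) = -274*(-6 + 7/2) = -274*(-5/2) = 685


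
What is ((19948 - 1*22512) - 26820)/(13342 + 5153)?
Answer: -29384/18495 ≈ -1.5888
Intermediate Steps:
((19948 - 1*22512) - 26820)/(13342 + 5153) = ((19948 - 22512) - 26820)/18495 = (-2564 - 26820)*(1/18495) = -29384*1/18495 = -29384/18495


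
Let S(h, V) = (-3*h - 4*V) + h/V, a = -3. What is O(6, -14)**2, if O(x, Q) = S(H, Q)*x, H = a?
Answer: 7502121/49 ≈ 1.5310e+5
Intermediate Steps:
H = -3
S(h, V) = -4*V - 3*h + h/V (S(h, V) = (-4*V - 3*h) + h/V = -4*V - 3*h + h/V)
O(x, Q) = x*(9 - 4*Q - 3/Q) (O(x, Q) = (-4*Q - 3*(-3) - 3/Q)*x = (-4*Q + 9 - 3/Q)*x = (9 - 4*Q - 3/Q)*x = x*(9 - 4*Q - 3/Q))
O(6, -14)**2 = (-1*6*(3 - 14*(-9 + 4*(-14)))/(-14))**2 = (-1*6*(-1/14)*(3 - 14*(-9 - 56)))**2 = (-1*6*(-1/14)*(3 - 14*(-65)))**2 = (-1*6*(-1/14)*(3 + 910))**2 = (-1*6*(-1/14)*913)**2 = (2739/7)**2 = 7502121/49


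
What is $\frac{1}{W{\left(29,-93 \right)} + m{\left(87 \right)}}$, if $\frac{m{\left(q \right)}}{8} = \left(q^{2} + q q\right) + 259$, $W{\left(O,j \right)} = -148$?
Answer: $\frac{1}{123028} \approx 8.1282 \cdot 10^{-6}$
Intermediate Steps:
$m{\left(q \right)} = 2072 + 16 q^{2}$ ($m{\left(q \right)} = 8 \left(\left(q^{2} + q q\right) + 259\right) = 8 \left(\left(q^{2} + q^{2}\right) + 259\right) = 8 \left(2 q^{2} + 259\right) = 8 \left(259 + 2 q^{2}\right) = 2072 + 16 q^{2}$)
$\frac{1}{W{\left(29,-93 \right)} + m{\left(87 \right)}} = \frac{1}{-148 + \left(2072 + 16 \cdot 87^{2}\right)} = \frac{1}{-148 + \left(2072 + 16 \cdot 7569\right)} = \frac{1}{-148 + \left(2072 + 121104\right)} = \frac{1}{-148 + 123176} = \frac{1}{123028}$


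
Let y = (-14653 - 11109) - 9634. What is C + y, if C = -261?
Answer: -35657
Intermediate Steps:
y = -35396 (y = -25762 - 9634 = -35396)
C + y = -261 - 35396 = -35657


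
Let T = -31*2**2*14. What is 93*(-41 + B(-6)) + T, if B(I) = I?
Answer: -6107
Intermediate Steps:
T = -1736 (T = -31*4*14 = -124*14 = -1736)
93*(-41 + B(-6)) + T = 93*(-41 - 6) - 1736 = 93*(-47) - 1736 = -4371 - 1736 = -6107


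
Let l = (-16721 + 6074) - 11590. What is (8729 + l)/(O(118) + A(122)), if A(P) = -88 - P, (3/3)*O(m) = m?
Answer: 3377/23 ≈ 146.83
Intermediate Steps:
O(m) = m
l = -22237 (l = -10647 - 11590 = -22237)
(8729 + l)/(O(118) + A(122)) = (8729 - 22237)/(118 + (-88 - 1*122)) = -13508/(118 + (-88 - 122)) = -13508/(118 - 210) = -13508/(-92) = -13508*(-1/92) = 3377/23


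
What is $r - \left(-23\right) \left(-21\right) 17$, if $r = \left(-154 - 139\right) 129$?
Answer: $-46008$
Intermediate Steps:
$r = -37797$ ($r = \left(-293\right) 129 = -37797$)
$r - \left(-23\right) \left(-21\right) 17 = -37797 - \left(-23\right) \left(-21\right) 17 = -37797 - 483 \cdot 17 = -37797 - 8211 = -46008$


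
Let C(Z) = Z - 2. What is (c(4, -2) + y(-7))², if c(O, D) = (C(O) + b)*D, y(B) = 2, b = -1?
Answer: 0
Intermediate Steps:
C(Z) = -2 + Z
c(O, D) = D*(-3 + O) (c(O, D) = ((-2 + O) - 1)*D = (-3 + O)*D = D*(-3 + O))
(c(4, -2) + y(-7))² = (-2*(-3 + 4) + 2)² = (-2*1 + 2)² = (-2 + 2)² = 0² = 0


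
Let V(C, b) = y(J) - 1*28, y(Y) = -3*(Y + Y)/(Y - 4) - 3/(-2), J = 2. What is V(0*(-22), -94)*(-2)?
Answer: 41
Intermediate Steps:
y(Y) = 3/2 - 6*Y/(-4 + Y) (y(Y) = -3*2*Y/(-4 + Y) - 3*(-½) = -3*2*Y/(-4 + Y) + 3/2 = -6*Y/(-4 + Y) + 3/2 = 3/2 - 6*Y/(-4 + Y))
V(C, b) = -41/2 (V(C, b) = 3*(-4 - 3*2)/(2*(-4 + 2)) - 1*28 = (3/2)*(-4 - 6)/(-2) - 28 = (3/2)*(-½)*(-10) - 28 = 15/2 - 28 = -41/2)
V(0*(-22), -94)*(-2) = -41/2*(-2) = 41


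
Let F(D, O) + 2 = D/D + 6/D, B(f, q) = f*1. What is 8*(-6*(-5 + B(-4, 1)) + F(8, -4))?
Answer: 430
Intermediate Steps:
B(f, q) = f
F(D, O) = -1 + 6/D (F(D, O) = -2 + (D/D + 6/D) = -2 + (1 + 6/D) = -1 + 6/D)
8*(-6*(-5 + B(-4, 1)) + F(8, -4)) = 8*(-6*(-5 - 4) + (6 - 1*8)/8) = 8*(-6*(-9) + (6 - 8)/8) = 8*(54 + (1/8)*(-2)) = 8*(54 - 1/4) = 8*(215/4) = 430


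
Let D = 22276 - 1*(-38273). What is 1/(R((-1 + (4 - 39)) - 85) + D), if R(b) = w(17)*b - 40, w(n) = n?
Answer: 1/58452 ≈ 1.7108e-5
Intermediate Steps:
R(b) = -40 + 17*b (R(b) = 17*b - 40 = -40 + 17*b)
D = 60549 (D = 22276 + 38273 = 60549)
1/(R((-1 + (4 - 39)) - 85) + D) = 1/((-40 + 17*((-1 + (4 - 39)) - 85)) + 60549) = 1/((-40 + 17*((-1 - 35) - 85)) + 60549) = 1/((-40 + 17*(-36 - 85)) + 60549) = 1/((-40 + 17*(-121)) + 60549) = 1/((-40 - 2057) + 60549) = 1/(-2097 + 60549) = 1/58452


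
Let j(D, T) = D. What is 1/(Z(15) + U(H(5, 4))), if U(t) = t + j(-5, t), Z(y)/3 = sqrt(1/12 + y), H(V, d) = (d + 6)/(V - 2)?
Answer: 60/4787 + 18*sqrt(543)/4787 ≈ 0.10016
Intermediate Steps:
H(V, d) = (6 + d)/(-2 + V)
Z(y) = 3*sqrt(1/12 + y)
U(t) = -5 + t (U(t) = t - 5 = -5 + t)
1/(Z(15) + U(H(5, 4))) = 1/(sqrt(3 + 36*15)/2 + (-5 + (6 + 4)/(-2 + 5))) = 1/(sqrt(3 + 540)/2 + (-5 + 10/3)) = 1/(sqrt(543)/2 + (-5 + (1/3)*10)) = 1/(sqrt(543)/2 + (-5 + 10/3)) = 1/(sqrt(543)/2 - 5/3) = 1/(-5/3 + sqrt(543)/2)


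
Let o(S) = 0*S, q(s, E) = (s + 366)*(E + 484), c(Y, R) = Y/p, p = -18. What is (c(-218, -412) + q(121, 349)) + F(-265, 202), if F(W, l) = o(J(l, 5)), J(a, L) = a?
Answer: 3651148/9 ≈ 4.0568e+5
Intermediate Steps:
c(Y, R) = -Y/18 (c(Y, R) = Y/(-18) = Y*(-1/18) = -Y/18)
q(s, E) = (366 + s)*(484 + E)
o(S) = 0
F(W, l) = 0
(c(-218, -412) + q(121, 349)) + F(-265, 202) = (-1/18*(-218) + (177144 + 366*349 + 484*121 + 349*121)) + 0 = (109/9 + (177144 + 127734 + 58564 + 42229)) + 0 = (109/9 + 405671) + 0 = 3651148/9 + 0 = 3651148/9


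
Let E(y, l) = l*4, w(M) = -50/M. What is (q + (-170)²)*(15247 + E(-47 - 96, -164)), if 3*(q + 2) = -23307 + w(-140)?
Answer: 12948388993/42 ≈ 3.0830e+8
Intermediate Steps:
E(y, l) = 4*l
q = -326377/42 (q = -2 + (-23307 - 50/(-140))/3 = -2 + (-23307 - 50*(-1/140))/3 = -2 + (-23307 + 5/14)/3 = -2 + (⅓)*(-326293/14) = -2 - 326293/42 = -326377/42 ≈ -7770.9)
(q + (-170)²)*(15247 + E(-47 - 96, -164)) = (-326377/42 + (-170)²)*(15247 + 4*(-164)) = (-326377/42 + 28900)*(15247 - 656) = (887423/42)*14591 = 12948388993/42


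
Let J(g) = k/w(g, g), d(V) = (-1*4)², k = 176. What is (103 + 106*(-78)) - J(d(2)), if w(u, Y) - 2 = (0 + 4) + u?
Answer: -8173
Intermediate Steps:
d(V) = 16 (d(V) = (-4)² = 16)
w(u, Y) = 6 + u (w(u, Y) = 2 + ((0 + 4) + u) = 2 + (4 + u) = 6 + u)
J(g) = 176/(6 + g)
(103 + 106*(-78)) - J(d(2)) = (103 + 106*(-78)) - 176/(6 + 16) = (103 - 8268) - 176/22 = -8165 - 176/22 = -8165 - 1*8 = -8165 - 8 = -8173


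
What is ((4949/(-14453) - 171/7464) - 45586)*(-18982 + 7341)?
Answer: 19082428094035117/35959064 ≈ 5.3067e+8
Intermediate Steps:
((4949/(-14453) - 171/7464) - 45586)*(-18982 + 7341) = ((4949*(-1/14453) - 171*1/7464) - 45586)*(-11641) = ((-4949/14453 - 57/2488) - 45586)*(-11641) = (-13136933/35959064 - 45586)*(-11641) = -1639243028437/35959064*(-11641) = 19082428094035117/35959064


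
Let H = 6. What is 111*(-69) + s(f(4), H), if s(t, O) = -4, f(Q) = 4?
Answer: -7663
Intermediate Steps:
111*(-69) + s(f(4), H) = 111*(-69) - 4 = -7659 - 4 = -7663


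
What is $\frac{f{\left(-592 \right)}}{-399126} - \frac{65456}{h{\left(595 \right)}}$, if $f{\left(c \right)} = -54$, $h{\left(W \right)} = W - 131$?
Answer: $- \frac{272137150}{1929109} \approx -141.07$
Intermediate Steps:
$h{\left(W \right)} = -131 + W$
$\frac{f{\left(-592 \right)}}{-399126} - \frac{65456}{h{\left(595 \right)}} = - \frac{54}{-399126} - \frac{65456}{-131 + 595} = \left(-54\right) \left(- \frac{1}{399126}\right) - \frac{65456}{464} = \frac{9}{66521} - \frac{4091}{29} = - \frac{272137150}{1929109}$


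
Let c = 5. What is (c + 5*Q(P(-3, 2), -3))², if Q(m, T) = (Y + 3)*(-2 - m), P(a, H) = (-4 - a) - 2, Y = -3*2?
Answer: 100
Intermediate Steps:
Y = -6
P(a, H) = -6 - a
Q(m, T) = 6 + 3*m (Q(m, T) = (-6 + 3)*(-2 - m) = -3*(-2 - m) = 6 + 3*m)
(c + 5*Q(P(-3, 2), -3))² = (5 + 5*(6 + 3*(-6 - 1*(-3))))² = (5 + 5*(6 + 3*(-6 + 3)))² = (5 + 5*(6 + 3*(-3)))² = (5 + 5*(6 - 9))² = (5 + 5*(-3))² = (5 - 15)² = (-10)² = 100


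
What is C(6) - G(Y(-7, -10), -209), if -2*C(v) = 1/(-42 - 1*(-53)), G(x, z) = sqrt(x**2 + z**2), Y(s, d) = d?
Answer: -1/22 - sqrt(43781) ≈ -209.28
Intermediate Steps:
C(v) = -1/22 (C(v) = -1/(2*(-42 - 1*(-53))) = -1/(2*(-42 + 53)) = -1/2/11 = -1/2*1/11 = -1/22)
C(6) - G(Y(-7, -10), -209) = -1/22 - sqrt((-10)**2 + (-209)**2) = -1/22 - sqrt(100 + 43681) = -1/22 - sqrt(43781)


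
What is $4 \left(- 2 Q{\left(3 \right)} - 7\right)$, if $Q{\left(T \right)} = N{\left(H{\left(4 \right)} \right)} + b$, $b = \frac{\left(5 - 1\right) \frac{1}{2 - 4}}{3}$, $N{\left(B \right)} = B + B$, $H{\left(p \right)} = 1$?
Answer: $- \frac{116}{3} \approx -38.667$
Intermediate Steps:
$N{\left(B \right)} = 2 B$
$b = - \frac{2}{3}$ ($b = \frac{4}{-2} \cdot \frac{1}{3} = 4 \left(- \frac{1}{2}\right) \frac{1}{3} = \left(-2\right) \frac{1}{3} = - \frac{2}{3} \approx -0.66667$)
$Q{\left(T \right)} = \frac{4}{3}$ ($Q{\left(T \right)} = 2 \cdot 1 - \frac{2}{3} = 2 - \frac{2}{3} = \frac{4}{3}$)
$4 \left(- 2 Q{\left(3 \right)} - 7\right) = 4 \left(\left(-2\right) \frac{4}{3} - 7\right) = 4 \left(- \frac{8}{3} - 7\right) = 4 \left(- \frac{29}{3}\right) = - \frac{116}{3}$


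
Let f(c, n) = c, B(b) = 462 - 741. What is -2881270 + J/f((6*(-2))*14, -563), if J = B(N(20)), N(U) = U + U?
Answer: -161351027/56 ≈ -2.8813e+6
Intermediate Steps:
N(U) = 2*U
B(b) = -279
J = -279
-2881270 + J/f((6*(-2))*14, -563) = -2881270 - 279/((6*(-2))*14) = -2881270 - 279/((-12*14)) = -2881270 - 279/(-168) = -2881270 - 279*(-1/168) = -2881270 + 93/56 = -161351027/56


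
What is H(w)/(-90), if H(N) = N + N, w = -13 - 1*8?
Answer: 7/15 ≈ 0.46667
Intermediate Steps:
w = -21 (w = -13 - 8 = -21)
H(N) = 2*N
H(w)/(-90) = (2*(-21))/(-90) = -42*(-1/90) = 7/15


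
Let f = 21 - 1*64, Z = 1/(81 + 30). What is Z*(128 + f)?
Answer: 85/111 ≈ 0.76577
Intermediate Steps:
Z = 1/111 ≈ 0.0090090
f = -43 (f = 21 - 64 = -43)
Z*(128 + f) = (128 - 43)/111 = (1/111)*85 = 85/111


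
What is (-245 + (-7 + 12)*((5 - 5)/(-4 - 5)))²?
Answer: 60025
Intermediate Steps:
(-245 + (-7 + 12)*((5 - 5)/(-4 - 5)))² = (-245 + 5*(0/(-9)))² = (-245 + 5*(0*(-⅑)))² = (-245 + 5*0)² = (-245 + 0)² = (-245)² = 60025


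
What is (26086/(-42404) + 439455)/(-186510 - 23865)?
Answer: -9317311867/4460370750 ≈ -2.0889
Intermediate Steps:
(26086/(-42404) + 439455)/(-186510 - 23865) = (26086*(-1/42404) + 439455)/(-210375) = (-13043/21202 + 439455)*(-1/210375) = (9317311867/21202)*(-1/210375) = -9317311867/4460370750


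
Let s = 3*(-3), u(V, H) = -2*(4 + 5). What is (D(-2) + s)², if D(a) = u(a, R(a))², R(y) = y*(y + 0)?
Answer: 99225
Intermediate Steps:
R(y) = y² (R(y) = y*y = y²)
u(V, H) = -18 (u(V, H) = -2*9 = -18)
D(a) = 324 (D(a) = (-18)² = 324)
s = -9
(D(-2) + s)² = (324 - 9)² = 315² = 99225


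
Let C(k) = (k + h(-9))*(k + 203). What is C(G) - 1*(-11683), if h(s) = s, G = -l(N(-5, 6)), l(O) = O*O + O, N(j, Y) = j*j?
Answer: 306256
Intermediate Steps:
N(j, Y) = j**2
l(O) = O + O**2 (l(O) = O**2 + O = O + O**2)
G = -650 (G = -(-5)**2*(1 + (-5)**2) = -25*(1 + 25) = -25*26 = -1*650 = -650)
C(k) = (-9 + k)*(203 + k) (C(k) = (k - 9)*(k + 203) = (-9 + k)*(203 + k))
C(G) - 1*(-11683) = (-1827 + (-650)**2 + 194*(-650)) - 1*(-11683) = (-1827 + 422500 - 126100) + 11683 = 294573 + 11683 = 306256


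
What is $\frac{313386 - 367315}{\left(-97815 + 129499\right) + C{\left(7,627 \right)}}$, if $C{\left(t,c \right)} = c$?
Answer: $- \frac{53929}{32311} \approx -1.6691$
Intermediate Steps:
$\frac{313386 - 367315}{\left(-97815 + 129499\right) + C{\left(7,627 \right)}} = \frac{313386 - 367315}{\left(-97815 + 129499\right) + 627} = - \frac{53929}{31684 + 627} = - \frac{53929}{32311}$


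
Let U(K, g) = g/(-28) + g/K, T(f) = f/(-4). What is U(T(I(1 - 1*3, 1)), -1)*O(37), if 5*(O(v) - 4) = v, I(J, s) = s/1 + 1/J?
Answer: 2565/28 ≈ 91.607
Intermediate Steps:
I(J, s) = s + 1/J (I(J, s) = s*1 + 1/J = s + 1/J)
O(v) = 4 + v/5
T(f) = -f/4 (T(f) = f*(-¼) = -f/4)
U(K, g) = -g/28 + g/K (U(K, g) = g*(-1/28) + g/K = -g/28 + g/K)
U(T(I(1 - 1*3, 1)), -1)*O(37) = (-1/28*(-1) - 1/((-(1 + 1/(1 - 1*3))/4)))*(4 + (⅕)*37) = (1/28 - 1/((-(1 + 1/(1 - 3))/4)))*(4 + 37/5) = (1/28 - 1/((-(1 + 1/(-2))/4)))*(57/5) = (1/28 - 1/((-(1 - ½)/4)))*(57/5) = (1/28 - 1/((-¼*½)))*(57/5) = (1/28 - 1/(-⅛))*(57/5) = (1/28 - 1*(-8))*(57/5) = (1/28 + 8)*(57/5) = (225/28)*(57/5) = 2565/28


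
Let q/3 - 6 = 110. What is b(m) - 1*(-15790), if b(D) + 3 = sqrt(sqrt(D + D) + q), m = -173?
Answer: 15787 + sqrt(348 + I*sqrt(346)) ≈ 15806.0 + 0.49838*I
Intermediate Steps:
q = 348 (q = 18 + 3*110 = 18 + 330 = 348)
b(D) = -3 + sqrt(348 + sqrt(2)*sqrt(D)) (b(D) = -3 + sqrt(sqrt(D + D) + 348) = -3 + sqrt(sqrt(2*D) + 348) = -3 + sqrt(sqrt(2)*sqrt(D) + 348) = -3 + sqrt(348 + sqrt(2)*sqrt(D)))
b(m) - 1*(-15790) = (-3 + sqrt(348 + sqrt(2)*sqrt(-173))) - 1*(-15790) = (-3 + sqrt(348 + sqrt(2)*(I*sqrt(173)))) + 15790 = (-3 + sqrt(348 + I*sqrt(346))) + 15790 = 15787 + sqrt(348 + I*sqrt(346))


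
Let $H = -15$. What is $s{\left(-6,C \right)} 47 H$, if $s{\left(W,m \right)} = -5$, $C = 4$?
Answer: $3525$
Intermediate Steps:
$s{\left(-6,C \right)} 47 H = \left(-5\right) 47 \left(-15\right) = \left(-235\right) \left(-15\right) = 3525$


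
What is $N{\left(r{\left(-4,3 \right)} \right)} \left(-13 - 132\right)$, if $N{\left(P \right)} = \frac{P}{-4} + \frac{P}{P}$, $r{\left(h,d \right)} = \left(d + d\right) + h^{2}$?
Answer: $\frac{1305}{2} \approx 652.5$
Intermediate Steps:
$r{\left(h,d \right)} = h^{2} + 2 d$ ($r{\left(h,d \right)} = 2 d + h^{2} = h^{2} + 2 d$)
$N{\left(P \right)} = 1 - \frac{P}{4}$ ($N{\left(P \right)} = P \left(- \frac{1}{4}\right) + 1 = - \frac{P}{4} + 1 = 1 - \frac{P}{4}$)
$N{\left(r{\left(-4,3 \right)} \right)} \left(-13 - 132\right) = \left(1 - \frac{\left(-4\right)^{2} + 2 \cdot 3}{4}\right) \left(-13 - 132\right) = \left(1 - \frac{16 + 6}{4}\right) \left(-145\right) = \left(1 - \frac{11}{2}\right) \left(-145\right) = \left(- \frac{9}{2}\right) \left(-145\right) = \frac{1305}{2}$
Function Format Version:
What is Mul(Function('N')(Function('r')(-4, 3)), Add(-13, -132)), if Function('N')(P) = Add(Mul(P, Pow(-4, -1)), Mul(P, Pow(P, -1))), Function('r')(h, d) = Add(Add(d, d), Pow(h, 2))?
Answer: Rational(1305, 2) ≈ 652.50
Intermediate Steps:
Function('r')(h, d) = Add(Pow(h, 2), Mul(2, d)) (Function('r')(h, d) = Add(Mul(2, d), Pow(h, 2)) = Add(Pow(h, 2), Mul(2, d)))
Function('N')(P) = Add(1, Mul(Rational(-1, 4), P)) (Function('N')(P) = Add(Mul(P, Rational(-1, 4)), 1) = Add(Mul(Rational(-1, 4), P), 1) = Add(1, Mul(Rational(-1, 4), P)))
Mul(Function('N')(Function('r')(-4, 3)), Add(-13, -132)) = Mul(Add(1, Mul(Rational(-1, 4), Add(Pow(-4, 2), Mul(2, 3)))), Add(-13, -132)) = Mul(Add(1, Mul(Rational(-1, 4), Add(16, 6))), -145) = Mul(Add(1, Mul(Rational(-1, 4), 22)), -145) = Mul(Add(1, Rational(-11, 2)), -145) = Mul(Rational(-9, 2), -145) = Rational(1305, 2)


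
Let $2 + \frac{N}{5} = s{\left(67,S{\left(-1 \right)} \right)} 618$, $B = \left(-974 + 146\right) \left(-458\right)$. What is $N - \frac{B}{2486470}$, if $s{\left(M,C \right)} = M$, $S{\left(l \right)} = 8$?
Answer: $\frac{257374320088}{1243235} \approx 2.0702 \cdot 10^{5}$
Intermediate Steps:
$B = 379224$ ($B = \left(-828\right) \left(-458\right) = 379224$)
$N = 207020$ ($N = -10 + 5 \cdot 67 \cdot 618 = -10 + 5 \cdot 41406 = -10 + 207030 = 207020$)
$N - \frac{B}{2486470} = 207020 - \frac{379224}{2486470} = 207020 - 379224 \cdot \frac{1}{2486470} = 207020 - \frac{189612}{1243235} = \frac{257374320088}{1243235}$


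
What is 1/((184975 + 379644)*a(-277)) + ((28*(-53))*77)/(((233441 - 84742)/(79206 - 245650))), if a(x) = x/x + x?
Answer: 2963857647959384549/23172485467956 ≈ 1.2790e+5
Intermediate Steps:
a(x) = 1 + x
1/((184975 + 379644)*a(-277)) + ((28*(-53))*77)/(((233441 - 84742)/(79206 - 245650))) = 1/((184975 + 379644)*(1 - 277)) + ((28*(-53))*77)/(((233441 - 84742)/(79206 - 245650))) = 1/(564619*(-276)) + (-1484*77)/((148699/(-166444))) = (1/564619)*(-1/276) - 114268/(148699*(-1/166444)) = -1/155834844 - 114268/(-148699/166444) = -1/155834844 - 114268*(-166444/148699) = -1/155834844 + 19019222992/148699 = 2963857647959384549/23172485467956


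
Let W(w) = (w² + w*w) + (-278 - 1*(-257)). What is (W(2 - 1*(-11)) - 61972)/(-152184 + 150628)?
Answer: 61655/1556 ≈ 39.624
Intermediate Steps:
W(w) = -21 + 2*w² (W(w) = (w² + w²) + (-278 + 257) = 2*w² - 21 = -21 + 2*w²)
(W(2 - 1*(-11)) - 61972)/(-152184 + 150628) = ((-21 + 2*(2 - 1*(-11))²) - 61972)/(-152184 + 150628) = ((-21 + 2*(2 + 11)²) - 61972)/(-1556) = ((-21 + 2*13²) - 61972)*(-1/1556) = ((-21 + 2*169) - 61972)*(-1/1556) = ((-21 + 338) - 61972)*(-1/1556) = (317 - 61972)*(-1/1556) = -61655*(-1/1556) = 61655/1556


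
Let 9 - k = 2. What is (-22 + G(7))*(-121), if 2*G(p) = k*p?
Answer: -605/2 ≈ -302.50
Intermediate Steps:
k = 7 (k = 9 - 1*2 = 9 - 2 = 7)
G(p) = 7*p/2 (G(p) = (7*p)/2 = 7*p/2)
(-22 + G(7))*(-121) = (-22 + (7/2)*7)*(-121) = (-22 + 49/2)*(-121) = (5/2)*(-121) = -605/2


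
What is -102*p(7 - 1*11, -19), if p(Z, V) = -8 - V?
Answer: -1122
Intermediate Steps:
-102*p(7 - 1*11, -19) = -102*(-8 - 1*(-19)) = -102*(-8 + 19) = -102*11 = -1122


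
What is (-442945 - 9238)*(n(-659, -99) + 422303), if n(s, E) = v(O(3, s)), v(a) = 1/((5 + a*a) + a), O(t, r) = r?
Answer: -82804647630749706/433627 ≈ -1.9096e+11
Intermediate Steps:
v(a) = 1/(5 + a + a²) (v(a) = 1/((5 + a²) + a) = 1/(5 + a + a²))
n(s, E) = 1/(5 + s + s²)
(-442945 - 9238)*(n(-659, -99) + 422303) = (-442945 - 9238)*(1/(5 - 659 + (-659)²) + 422303) = -452183*(1/(5 - 659 + 434281) + 422303) = -452183*(1/433627 + 422303) = -452183*183121982982/433627 = -82804647630749706/433627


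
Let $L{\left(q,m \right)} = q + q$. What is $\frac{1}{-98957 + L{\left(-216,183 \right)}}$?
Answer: $- \frac{1}{99389} \approx -1.0061 \cdot 10^{-5}$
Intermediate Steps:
$L{\left(q,m \right)} = 2 q$
$\frac{1}{-98957 + L{\left(-216,183 \right)}} = \frac{1}{-98957 + 2 \left(-216\right)} = \frac{1}{-98957 - 432} = \frac{1}{-99389} = - \frac{1}{99389}$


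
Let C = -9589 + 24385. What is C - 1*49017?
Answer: -34221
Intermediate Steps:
C = 14796
C - 1*49017 = 14796 - 1*49017 = 14796 - 49017 = -34221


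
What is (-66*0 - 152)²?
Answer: 23104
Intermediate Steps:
(-66*0 - 152)² = (0 - 152)² = (-152)² = 23104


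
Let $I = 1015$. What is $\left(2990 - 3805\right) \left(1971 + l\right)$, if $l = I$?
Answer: $-2433590$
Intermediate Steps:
$l = 1015$
$\left(2990 - 3805\right) \left(1971 + l\right) = \left(2990 - 3805\right) \left(1971 + 1015\right) = \left(-815\right) 2986 = -2433590$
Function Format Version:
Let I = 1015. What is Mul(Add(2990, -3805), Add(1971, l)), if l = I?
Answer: -2433590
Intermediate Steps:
l = 1015
Mul(Add(2990, -3805), Add(1971, l)) = Mul(Add(2990, -3805), Add(1971, 1015)) = Mul(-815, 2986) = -2433590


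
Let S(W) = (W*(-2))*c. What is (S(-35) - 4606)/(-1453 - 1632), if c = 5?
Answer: 4256/3085 ≈ 1.3796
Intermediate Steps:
S(W) = -10*W (S(W) = (W*(-2))*5 = -2*W*5 = -10*W)
(S(-35) - 4606)/(-1453 - 1632) = (-10*(-35) - 4606)/(-1453 - 1632) = (350 - 4606)/(-3085) = -4256*(-1/3085) = 4256/3085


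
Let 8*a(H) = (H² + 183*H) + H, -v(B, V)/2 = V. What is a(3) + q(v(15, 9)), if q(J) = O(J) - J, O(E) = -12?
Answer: 609/8 ≈ 76.125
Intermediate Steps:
v(B, V) = -2*V
a(H) = 23*H + H²/8 (a(H) = ((H² + 183*H) + H)/8 = (H² + 184*H)/8 = 23*H + H²/8)
q(J) = -12 - J
a(3) + q(v(15, 9)) = (⅛)*3*(184 + 3) + (-12 - (-2)*9) = (⅛)*3*187 + (-12 - 1*(-18)) = 561/8 + (-12 + 18) = 561/8 + 6 = 609/8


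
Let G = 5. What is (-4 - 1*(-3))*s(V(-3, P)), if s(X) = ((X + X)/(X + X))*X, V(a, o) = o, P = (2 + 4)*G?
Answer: -30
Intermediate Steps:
P = 30 (P = (2 + 4)*5 = 6*5 = 30)
s(X) = X (s(X) = ((2*X)/((2*X)))*X = ((2*X)*(1/(2*X)))*X = 1*X = X)
(-4 - 1*(-3))*s(V(-3, P)) = (-4 - 1*(-3))*30 = (-4 + 3)*30 = -1*30 = -30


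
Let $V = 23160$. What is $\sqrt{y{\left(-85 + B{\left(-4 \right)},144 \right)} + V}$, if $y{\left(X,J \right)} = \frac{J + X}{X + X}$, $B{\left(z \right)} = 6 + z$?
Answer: $\frac{\sqrt{638186834}}{166} \approx 152.18$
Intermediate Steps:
$y{\left(X,J \right)} = \frac{J + X}{2 X}$
$\sqrt{y{\left(-85 + B{\left(-4 \right)},144 \right)} + V} = \sqrt{\frac{144 + \left(-85 + \left(6 - 4\right)\right)}{2 \left(-85 + \left(6 - 4\right)\right)} + 23160} = \sqrt{\frac{144 + \left(-85 + 2\right)}{2 \left(-85 + 2\right)} + 23160} = \sqrt{\frac{144 - 83}{2 \left(-83\right)} + 23160} = \sqrt{\frac{1}{2} \left(- \frac{1}{83}\right) 61 + 23160} = \sqrt{- \frac{61}{166} + 23160} = \sqrt{\frac{3844499}{166}} = \frac{\sqrt{638186834}}{166}$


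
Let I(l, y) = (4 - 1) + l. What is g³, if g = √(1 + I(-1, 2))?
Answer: 3*√3 ≈ 5.1962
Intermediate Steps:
I(l, y) = 3 + l
g = √3 (g = √(1 + (3 - 1)) = √(1 + 2) = √3 ≈ 1.7320)
g³ = (√3)³ = 3*√3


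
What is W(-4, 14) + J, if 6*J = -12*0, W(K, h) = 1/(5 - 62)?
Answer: -1/57 ≈ -0.017544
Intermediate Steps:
W(K, h) = -1/57 (W(K, h) = 1/(-57) = -1/57)
J = 0 (J = (-12*0)/6 = (⅙)*0 = 0)
W(-4, 14) + J = -1/57 + 0 = -1/57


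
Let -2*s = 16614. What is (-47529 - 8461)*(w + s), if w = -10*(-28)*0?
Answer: 465108930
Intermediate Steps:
s = -8307 (s = -1/2*16614 = -8307)
w = 0 (w = 280*0 = 0)
(-47529 - 8461)*(w + s) = (-47529 - 8461)*(0 - 8307) = -55990*(-8307) = 465108930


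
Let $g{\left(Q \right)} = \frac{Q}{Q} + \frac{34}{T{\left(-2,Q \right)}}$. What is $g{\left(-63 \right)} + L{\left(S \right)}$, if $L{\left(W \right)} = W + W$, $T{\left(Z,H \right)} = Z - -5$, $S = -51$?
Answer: $- \frac{269}{3} \approx -89.667$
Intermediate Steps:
$T{\left(Z,H \right)} = 5 + Z$ ($T{\left(Z,H \right)} = Z + 5 = 5 + Z$)
$L{\left(W \right)} = 2 W$
$g{\left(Q \right)} = \frac{37}{3}$ ($g{\left(Q \right)} = \frac{Q}{Q} + \frac{34}{5 - 2} = 1 + \frac{34}{3} = \frac{37}{3}$)
$g{\left(-63 \right)} + L{\left(S \right)} = \frac{37}{3} + 2 \left(-51\right) = \frac{37}{3} - 102 = - \frac{269}{3}$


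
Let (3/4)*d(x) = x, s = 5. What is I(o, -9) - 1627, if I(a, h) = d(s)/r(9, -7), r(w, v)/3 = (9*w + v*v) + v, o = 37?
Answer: -1801069/1107 ≈ -1627.0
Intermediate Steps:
r(w, v) = 3*v + 3*v² + 27*w (r(w, v) = 3*((9*w + v*v) + v) = 3*((9*w + v²) + v) = 3*((v² + 9*w) + v) = 3*(v + v² + 9*w) = 3*v + 3*v² + 27*w)
d(x) = 4*x/3
I(a, h) = 20/1107 (I(a, h) = ((4/3)*5)/(3*(-7) + 3*(-7)² + 27*9) = 20/(3*(-21 + 3*49 + 243)) = 20/(3*(-21 + 147 + 243)) = (20/3)/369 = (20/3)*(1/369) = 20/1107)
I(o, -9) - 1627 = 20/1107 - 1627 = -1801069/1107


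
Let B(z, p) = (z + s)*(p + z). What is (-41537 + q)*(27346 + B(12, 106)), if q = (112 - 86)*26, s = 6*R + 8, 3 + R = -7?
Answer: -924520986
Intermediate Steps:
R = -10 (R = -3 - 7 = -10)
s = -52 (s = 6*(-10) + 8 = -60 + 8 = -52)
B(z, p) = (-52 + z)*(p + z) (B(z, p) = (z - 52)*(p + z) = (-52 + z)*(p + z))
q = 676 (q = 26*26 = 676)
(-41537 + q)*(27346 + B(12, 106)) = (-41537 + 676)*(27346 + (12² - 52*106 - 52*12 + 106*12)) = -40861*(27346 + (144 - 5512 - 624 + 1272)) = -40861*(27346 - 4720) = -40861*22626 = -924520986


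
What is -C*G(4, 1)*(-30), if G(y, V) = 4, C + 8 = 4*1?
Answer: -480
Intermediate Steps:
C = -4 (C = -8 + 4*1 = -8 + 4 = -4)
-C*G(4, 1)*(-30) = -(-4*4)*(-30) = -(-16)*(-30) = -1*480 = -480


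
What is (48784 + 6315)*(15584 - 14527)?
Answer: 58239643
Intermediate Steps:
(48784 + 6315)*(15584 - 14527) = 55099*1057 = 58239643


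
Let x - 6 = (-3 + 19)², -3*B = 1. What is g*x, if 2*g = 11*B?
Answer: -1441/3 ≈ -480.33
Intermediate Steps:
B = -⅓ (B = -⅓*1 = -⅓ ≈ -0.33333)
x = 262 (x = 6 + (-3 + 19)² = 6 + 16² = 6 + 256 = 262)
g = -11/6 (g = (11*(-⅓))/2 = (½)*(-11/3) = -11/6 ≈ -1.8333)
g*x = -11/6*262 = -1441/3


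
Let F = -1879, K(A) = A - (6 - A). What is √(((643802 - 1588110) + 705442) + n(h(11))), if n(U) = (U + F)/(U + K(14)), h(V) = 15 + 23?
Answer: I*√215007015/30 ≈ 488.77*I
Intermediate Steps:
K(A) = -6 + 2*A (K(A) = A + (-6 + A) = -6 + 2*A)
h(V) = 38
n(U) = (-1879 + U)/(22 + U) (n(U) = (U - 1879)/(U + (-6 + 2*14)) = (-1879 + U)/(U + (-6 + 28)) = (-1879 + U)/(U + 22) = (-1879 + U)/(22 + U))
√(((643802 - 1588110) + 705442) + n(h(11))) = √(((643802 - 1588110) + 705442) + (-1879 + 38)/(22 + 38)) = √((-944308 + 705442) - 1841/60) = √(-238866 + (1/60)*(-1841)) = √(-238866 - 1841/60) = √(-14333801/60) = I*√215007015/30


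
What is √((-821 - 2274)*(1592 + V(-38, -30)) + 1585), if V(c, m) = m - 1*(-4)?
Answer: I*√4845185 ≈ 2201.2*I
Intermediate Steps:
V(c, m) = 4 + m (V(c, m) = m + 4 = 4 + m)
√((-821 - 2274)*(1592 + V(-38, -30)) + 1585) = √((-821 - 2274)*(1592 + (4 - 30)) + 1585) = √(-3095*(1592 - 26) + 1585) = √(-3095*1566 + 1585) = √(-4846770 + 1585) = √(-4845185) = I*√4845185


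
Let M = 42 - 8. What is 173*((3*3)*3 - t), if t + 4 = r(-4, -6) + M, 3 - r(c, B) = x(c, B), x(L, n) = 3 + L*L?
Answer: 2249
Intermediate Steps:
x(L, n) = 3 + L**2
r(c, B) = -c**2 (r(c, B) = 3 - (3 + c**2) = 3 + (-3 - c**2) = -c**2)
M = 34
t = 14 (t = -4 + (-1*(-4)**2 + 34) = -4 + (-1*16 + 34) = -4 + (-16 + 34) = -4 + 18 = 14)
173*((3*3)*3 - t) = 173*((3*3)*3 - 1*14) = 173*(9*3 - 14) = 173*(27 - 14) = 173*13 = 2249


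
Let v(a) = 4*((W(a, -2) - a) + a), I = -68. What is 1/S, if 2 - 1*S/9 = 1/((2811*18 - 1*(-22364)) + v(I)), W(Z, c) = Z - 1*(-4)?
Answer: 72706/1308699 ≈ 0.055556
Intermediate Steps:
W(Z, c) = 4 + Z (W(Z, c) = Z + 4 = 4 + Z)
v(a) = 16 + 4*a (v(a) = 4*(((4 + a) - a) + a) = 4*(4 + a) = 16 + 4*a)
S = 1308699/72706 (S = 18 - 9/((2811*18 - 1*(-22364)) + (16 + 4*(-68))) = 18 - 9/((50598 + 22364) + (16 - 272)) = 18 - 9/(72962 - 256) = 18 - 9/72706 = 1308699/72706 ≈ 18.000)
1/S = 1/(1308699/72706) = 72706/1308699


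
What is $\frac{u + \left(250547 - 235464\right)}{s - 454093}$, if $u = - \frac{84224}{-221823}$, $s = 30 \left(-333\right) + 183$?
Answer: $- \frac{477977219}{14700527100} \approx -0.032514$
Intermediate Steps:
$s = -9807$ ($s = -9990 + 183 = -9807$)
$u = \frac{12032}{31689}$ ($u = \left(-84224\right) \left(- \frac{1}{221823}\right) = \frac{12032}{31689} \approx 0.37969$)
$\frac{u + \left(250547 - 235464\right)}{s - 454093} = \frac{\frac{12032}{31689} + \left(250547 - 235464\right)}{-9807 - 454093} = \frac{\frac{12032}{31689} + \left(250547 - 235464\right)}{-463900} = \left(\frac{12032}{31689} + 15083\right) \left(- \frac{1}{463900}\right) = \frac{477977219}{31689} \left(- \frac{1}{463900}\right) = - \frac{477977219}{14700527100}$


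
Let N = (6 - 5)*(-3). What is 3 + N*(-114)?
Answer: 345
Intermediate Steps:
N = -3 (N = 1*(-3) = -3)
3 + N*(-114) = 3 - 3*(-114) = 3 + 342 = 345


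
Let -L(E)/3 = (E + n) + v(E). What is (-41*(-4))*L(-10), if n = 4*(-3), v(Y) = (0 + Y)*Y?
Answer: -38376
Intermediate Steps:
v(Y) = Y² (v(Y) = Y*Y = Y²)
n = -12
L(E) = 36 - 3*E - 3*E² (L(E) = -3*((E - 12) + E²) = -3*((-12 + E) + E²) = -3*(-12 + E + E²) = 36 - 3*E - 3*E²)
(-41*(-4))*L(-10) = (-41*(-4))*(36 - 3*(-10) - 3*(-10)²) = 164*(36 + 30 - 3*100) = 164*(36 + 30 - 300) = 164*(-234) = -38376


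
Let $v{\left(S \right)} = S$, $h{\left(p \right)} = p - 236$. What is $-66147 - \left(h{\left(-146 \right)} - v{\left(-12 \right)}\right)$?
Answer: $-65777$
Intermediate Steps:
$h{\left(p \right)} = -236 + p$
$-66147 - \left(h{\left(-146 \right)} - v{\left(-12 \right)}\right) = -66147 - \left(\left(-236 - 146\right) - -12\right) = -66147 - \left(-382 + 12\right) = -66147 - -370 = -66147 + 370 = -65777$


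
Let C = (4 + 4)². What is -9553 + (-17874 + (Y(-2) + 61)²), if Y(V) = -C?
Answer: -27418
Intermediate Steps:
C = 64 (C = 8² = 64)
Y(V) = -64 (Y(V) = -1*64 = -64)
-9553 + (-17874 + (Y(-2) + 61)²) = -9553 + (-17874 + (-64 + 61)²) = -9553 + (-17874 + (-3)²) = -9553 + (-17874 + 9) = -9553 - 17865 = -27418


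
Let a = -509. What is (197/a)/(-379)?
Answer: 197/192911 ≈ 0.0010212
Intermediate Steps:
(197/a)/(-379) = (197/(-509))/(-379) = (197*(-1/509))*(-1/379) = -197/509*(-1/379) = 197/192911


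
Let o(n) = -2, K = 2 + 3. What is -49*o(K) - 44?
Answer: 54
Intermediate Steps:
K = 5
-49*o(K) - 44 = -49*(-2) - 44 = 98 - 44 = 54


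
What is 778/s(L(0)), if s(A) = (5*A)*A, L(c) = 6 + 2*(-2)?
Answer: 389/10 ≈ 38.900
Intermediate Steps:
L(c) = 2 (L(c) = 6 - 4 = 2)
s(A) = 5*A²
778/s(L(0)) = 778/((5*2²)) = 778/((5*4)) = 778/20 = 778*(1/20) = 389/10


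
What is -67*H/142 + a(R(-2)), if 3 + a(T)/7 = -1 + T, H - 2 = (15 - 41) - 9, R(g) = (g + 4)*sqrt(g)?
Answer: -1765/142 + 14*I*sqrt(2) ≈ -12.43 + 19.799*I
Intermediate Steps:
R(g) = sqrt(g)*(4 + g) (R(g) = (4 + g)*sqrt(g) = sqrt(g)*(4 + g))
H = -33 (H = 2 + ((15 - 41) - 9) = 2 + (-26 - 9) = 2 - 35 = -33)
a(T) = -28 + 7*T (a(T) = -21 + 7*(-1 + T) = -21 + (-7 + 7*T) = -28 + 7*T)
-67*H/142 + a(R(-2)) = -(-2211)/142 + (-28 + 7*(sqrt(-2)*(4 - 2))) = -(-2211)/142 + (-28 + 7*((I*sqrt(2))*2)) = -67*(-33/142) + (-28 + 7*(2*I*sqrt(2))) = 2211/142 + (-28 + 14*I*sqrt(2)) = -1765/142 + 14*I*sqrt(2)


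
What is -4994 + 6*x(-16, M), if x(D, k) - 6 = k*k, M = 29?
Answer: 88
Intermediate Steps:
x(D, k) = 6 + k² (x(D, k) = 6 + k*k = 6 + k²)
-4994 + 6*x(-16, M) = -4994 + 6*(6 + 29²) = -4994 + 6*(6 + 841) = -4994 + 6*847 = -4994 + 5082 = 88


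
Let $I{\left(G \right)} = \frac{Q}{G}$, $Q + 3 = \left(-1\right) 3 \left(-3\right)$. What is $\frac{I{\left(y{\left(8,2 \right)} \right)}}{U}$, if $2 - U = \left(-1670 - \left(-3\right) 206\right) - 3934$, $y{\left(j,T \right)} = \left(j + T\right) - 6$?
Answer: $\frac{3}{9976} \approx 0.00030072$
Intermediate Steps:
$y{\left(j,T \right)} = -6 + T + j$ ($y{\left(j,T \right)} = \left(T + j\right) - 6 = -6 + T + j$)
$Q = 6$ ($Q = -3 + \left(-1\right) 3 \left(-3\right) = -3 - -9 = -3 + 9 = 6$)
$U = 4988$ ($U = 2 - \left(\left(-1670 - \left(-3\right) 206\right) - 3934\right) = 2 - \left(\left(-1670 - -618\right) - 3934\right) = 2 - \left(\left(-1670 + 618\right) - 3934\right) = 2 - \left(-1052 - 3934\right) = 2 - -4986 = 2 + 4986 = 4988$)
$I{\left(G \right)} = \frac{6}{G}$
$\frac{I{\left(y{\left(8,2 \right)} \right)}}{U} = \frac{6 \frac{1}{-6 + 2 + 8}}{4988} = \frac{6}{4} \cdot \frac{1}{4988} = 6 \cdot \frac{1}{4} \cdot \frac{1}{4988} = \frac{3}{2} \cdot \frac{1}{4988} = \frac{3}{9976}$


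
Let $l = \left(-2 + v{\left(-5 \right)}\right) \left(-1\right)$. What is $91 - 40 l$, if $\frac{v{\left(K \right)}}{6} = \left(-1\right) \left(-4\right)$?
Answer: $971$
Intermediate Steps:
$v{\left(K \right)} = 24$ ($v{\left(K \right)} = 6 \left(\left(-1\right) \left(-4\right)\right) = 6 \cdot 4 = 24$)
$l = -22$ ($l = \left(-2 + 24\right) \left(-1\right) = 22 \left(-1\right) = -22$)
$91 - 40 l = 91 - -880 = 91 + 880 = 971$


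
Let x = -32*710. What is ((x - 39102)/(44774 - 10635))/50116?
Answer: -30911/855455062 ≈ -3.6134e-5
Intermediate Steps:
x = -22720
((x - 39102)/(44774 - 10635))/50116 = ((-22720 - 39102)/(44774 - 10635))/50116 = -61822/34139*(1/50116) = -61822*1/34139*(1/50116) = -61822/34139*1/50116 = -30911/855455062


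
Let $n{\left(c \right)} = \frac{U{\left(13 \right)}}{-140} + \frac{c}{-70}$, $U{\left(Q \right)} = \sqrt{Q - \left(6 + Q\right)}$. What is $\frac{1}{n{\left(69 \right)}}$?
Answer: $- \frac{644}{635} + \frac{14 i \sqrt{6}}{1905} \approx -1.0142 + 0.018001 i$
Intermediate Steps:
$U{\left(Q \right)} = i \sqrt{6}$ ($U{\left(Q \right)} = \sqrt{-6} = i \sqrt{6}$)
$n{\left(c \right)} = - \frac{c}{70} - \frac{i \sqrt{6}}{140}$ ($n{\left(c \right)} = \frac{i \sqrt{6}}{-140} + \frac{c}{-70} = i \sqrt{6} \left(- \frac{1}{140}\right) + c \left(- \frac{1}{70}\right) = - \frac{i \sqrt{6}}{140} - \frac{c}{70} = - \frac{c}{70} - \frac{i \sqrt{6}}{140}$)
$\frac{1}{n{\left(69 \right)}} = \frac{1}{\left(- \frac{1}{70}\right) 69 - \frac{i \sqrt{6}}{140}} = \frac{1}{- \frac{69}{70} - \frac{i \sqrt{6}}{140}}$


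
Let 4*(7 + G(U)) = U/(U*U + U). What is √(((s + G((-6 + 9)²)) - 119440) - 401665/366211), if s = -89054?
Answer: I*√11184926550601569190/7324220 ≈ 456.62*I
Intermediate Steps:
G(U) = -7 + U/(4*(U + U²)) (G(U) = -7 + (U/(U*U + U))/4 = -7 + (U/(U² + U))/4 = -7 + (U/(U + U²))/4 = -7 + U/(4*(U + U²)))
√(((s + G((-6 + 9)²)) - 119440) - 401665/366211) = √(((-89054 + (-27 - 28*(-6 + 9)²)/(4*(1 + (-6 + 9)²))) - 119440) - 401665/366211) = √(((-89054 + (-27 - 28*3²)/(4*(1 + 3²))) - 119440) - 401665*1/366211) = √(((-89054 + (-27 - 28*9)/(4*(1 + 9))) - 119440) - 401665/366211) = √(((-89054 + (¼)*(-27 - 252)/10) - 119440) - 401665/366211) = √(((-89054 + (¼)*(⅒)*(-279)) - 119440) - 401665/366211) = √(((-89054 - 279/40) - 119440) - 401665/366211) = √((-3562439/40 - 119440) - 401665/366211) = √(-8340039/40 - 401665/366211) = √(-3054230088829/14648440) = I*√11184926550601569190/7324220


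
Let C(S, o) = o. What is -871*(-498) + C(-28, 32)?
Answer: 433790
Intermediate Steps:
-871*(-498) + C(-28, 32) = -871*(-498) + 32 = 433758 + 32 = 433790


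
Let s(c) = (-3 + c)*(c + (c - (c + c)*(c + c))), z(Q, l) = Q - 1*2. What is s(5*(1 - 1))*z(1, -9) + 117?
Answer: 117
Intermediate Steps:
z(Q, l) = -2 + Q (z(Q, l) = Q - 2 = -2 + Q)
s(c) = (-3 + c)*(-4*c² + 2*c) (s(c) = (-3 + c)*(c + (c - 2*c*2*c)) = (-3 + c)*(c + (c - 4*c²)) = (-3 + c)*(-4*c² + 2*c))
s(5*(1 - 1))*z(1, -9) + 117 = (2*(5*(1 - 1))*(-3 - 2*25*(1 - 1)² + 7*(5*(1 - 1))))*(-2 + 1) + 117 = (2*(5*0)*(-3 - 2*(5*0)² + 7*(5*0)))*(-1) + 117 = (2*0*(-3 - 2*0² + 7*0))*(-1) + 117 = (2*0*(-3 - 2*0 + 0))*(-1) + 117 = (2*0*(-3 + 0 + 0))*(-1) + 117 = (2*0*(-3))*(-1) + 117 = 0*(-1) + 117 = 0 + 117 = 117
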